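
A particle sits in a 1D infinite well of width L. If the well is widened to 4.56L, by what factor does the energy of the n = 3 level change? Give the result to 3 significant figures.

E_n ∝ 1/L², so the energy scales by 1/4.56² = 0.0481.

0.0481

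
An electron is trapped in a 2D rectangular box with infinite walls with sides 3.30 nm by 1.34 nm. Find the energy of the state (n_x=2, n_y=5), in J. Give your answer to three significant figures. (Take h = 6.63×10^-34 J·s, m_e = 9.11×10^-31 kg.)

For a 2D rectangular well E = (h²/8m_e)·Σ n_i²/L_i² = (6.63×10^-34)²/(8·9.11×10^-31) · [2²/(3.30 nm)² + 5²/(1.34 nm)²].
Evaluating gives E = 8.62×10^-19 J.

E = 8.62×10^-19 J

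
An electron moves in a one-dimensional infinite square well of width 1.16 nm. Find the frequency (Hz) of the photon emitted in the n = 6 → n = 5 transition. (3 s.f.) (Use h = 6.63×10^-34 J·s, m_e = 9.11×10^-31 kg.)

E_1 = h²/(8m_eL²) = 4.482×10^-20 J and ΔE = (6² − 5²)E_1 = 4.930×10^-19 J.
f = ΔE/h = 4.930×10^-19/6.63×10^-34 = 7.44×10^14 Hz.

f = 7.44×10^14 Hz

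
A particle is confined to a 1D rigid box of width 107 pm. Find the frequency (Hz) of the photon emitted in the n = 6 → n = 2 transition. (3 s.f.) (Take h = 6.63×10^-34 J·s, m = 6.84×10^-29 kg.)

f = 3.39×10^15 Hz

E_1 = h²/(8mL²) = 7.016×10^-20 J and ΔE = (6² − 2²)E_1 = 2.245×10^-18 J.
f = ΔE/h = 2.245×10^-18/6.63×10^-34 = 3.39×10^15 Hz.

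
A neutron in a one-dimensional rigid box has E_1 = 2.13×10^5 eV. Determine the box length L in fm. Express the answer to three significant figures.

From E_n = n²h²/(8m_nL²), L = n·h/√(8m_nE_n).
E_1 = 2.13×10^5 eV = 3.412×10^-14 J, so L = 1·6.626×10^-34/√(8·1.675×10^-27·3.412×10^-14) = 3.10×10^-14 m = 31.0 fm.

L = 31.0 fm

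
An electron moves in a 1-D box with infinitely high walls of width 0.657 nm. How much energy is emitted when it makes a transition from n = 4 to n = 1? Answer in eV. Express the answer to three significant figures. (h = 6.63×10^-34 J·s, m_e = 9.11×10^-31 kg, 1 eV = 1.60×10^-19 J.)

|ΔE| = 13.1 eV

E_1 = h²/(8m_eL²) = 1.397×10^-19 J.
|ΔE| = |4² − 1²|·E_1 = 15·1.397×10^-19 J = 2.095×10^-18 J = 13.1 eV.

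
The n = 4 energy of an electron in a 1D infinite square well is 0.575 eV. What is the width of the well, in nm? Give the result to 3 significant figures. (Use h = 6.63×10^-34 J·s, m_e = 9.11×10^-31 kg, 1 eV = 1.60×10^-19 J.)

From E_n = n²h²/(8m_eL²), L = n·h/√(8m_eE_n).
E_4 = 0.575 eV = 9.200×10^-20 J, so L = 4·6.63×10^-34/√(8·9.11×10^-31·9.200×10^-20) = 3.24×10^-9 m = 3.24 nm.

L = 3.24 nm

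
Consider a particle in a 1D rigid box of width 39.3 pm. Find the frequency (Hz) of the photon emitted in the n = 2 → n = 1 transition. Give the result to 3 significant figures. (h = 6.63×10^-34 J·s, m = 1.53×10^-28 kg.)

f = 1.05×10^15 Hz

E_1 = h²/(8mL²) = 2.325×10^-19 J and ΔE = (2² − 1²)E_1 = 6.975×10^-19 J.
f = ΔE/h = 6.975×10^-19/6.63×10^-34 = 1.05×10^15 Hz.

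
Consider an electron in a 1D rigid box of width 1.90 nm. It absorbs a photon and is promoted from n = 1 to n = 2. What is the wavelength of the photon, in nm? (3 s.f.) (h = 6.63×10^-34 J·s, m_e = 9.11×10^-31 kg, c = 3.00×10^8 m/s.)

E_1 = h²/(8m_eL²) = 1.671×10^-20 J, so ΔE = (2² − 1²)E_1 = 5.013×10^-20 J.
λ = hc/ΔE = (6.63×10^-34·3.00×10^8)/5.013×10^-20 = 3.97×10^-6 m = 3.97×10^3 nm.

λ = 3.97×10^3 nm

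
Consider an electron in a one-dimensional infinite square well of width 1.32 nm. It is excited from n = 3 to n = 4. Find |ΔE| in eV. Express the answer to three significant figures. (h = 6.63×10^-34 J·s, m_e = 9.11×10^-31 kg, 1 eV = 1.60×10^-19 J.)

E_1 = h²/(8m_eL²) = 3.462×10^-20 J.
|ΔE| = |3² − 4²|·E_1 = 7·3.462×10^-20 J = 2.423×10^-19 J = 1.51 eV.

|ΔE| = 1.51 eV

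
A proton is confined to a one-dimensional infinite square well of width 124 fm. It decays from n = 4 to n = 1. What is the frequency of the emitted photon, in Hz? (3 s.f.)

E_1 = h²/(8m_pL²) = 2.133×10^-15 J and ΔE = (4² − 1²)E_1 = 3.200×10^-14 J.
f = ΔE/h = 3.200×10^-14/6.626×10^-34 = 4.83×10^19 Hz.

f = 4.83×10^19 Hz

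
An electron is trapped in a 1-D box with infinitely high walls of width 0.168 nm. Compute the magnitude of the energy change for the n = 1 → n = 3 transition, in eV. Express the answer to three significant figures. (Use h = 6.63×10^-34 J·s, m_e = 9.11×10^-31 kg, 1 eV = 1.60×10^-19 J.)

|ΔE| = 107 eV

E_1 = h²/(8m_eL²) = 2.137×10^-18 J.
|ΔE| = |1² − 3²|·E_1 = 8·2.137×10^-18 J = 1.710×10^-17 J = 107 eV.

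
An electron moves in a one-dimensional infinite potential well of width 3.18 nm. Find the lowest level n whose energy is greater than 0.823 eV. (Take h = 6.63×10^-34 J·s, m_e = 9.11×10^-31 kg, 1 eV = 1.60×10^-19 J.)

E_1 = h²/(8m_eL²) = 5.964×10^-21 J = 0.03728 eV.
Need n² > 0.823/0.03728 = 22.08, i.e. n > 4.699.
The smallest integer satisfying this is n = 5.

n = 5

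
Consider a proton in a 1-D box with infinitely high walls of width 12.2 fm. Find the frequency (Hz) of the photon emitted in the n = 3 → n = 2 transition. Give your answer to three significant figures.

E_1 = h²/(8m_pL²) = 2.204×10^-13 J and ΔE = (3² − 2²)E_1 = 1.102×10^-12 J.
f = ΔE/h = 1.102×10^-12/6.626×10^-34 = 1.66×10^21 Hz.

f = 1.66×10^21 Hz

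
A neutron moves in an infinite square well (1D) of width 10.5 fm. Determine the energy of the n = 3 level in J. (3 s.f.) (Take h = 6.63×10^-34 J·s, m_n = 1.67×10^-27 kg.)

E_3 = 2.69×10^-12 J

For an infinite well E_n = n²h²/(8m_nL²), so E_1 = h²/(8m_nL²) = (6.63×10^-34)²/(8·1.67×10^-27·(1.05×10^-14 m)²) = 2.984×10^-13 J.
Then E_3 = 3²·E_1 = 9·2.984×10^-13 J = 2.69×10^-12 J.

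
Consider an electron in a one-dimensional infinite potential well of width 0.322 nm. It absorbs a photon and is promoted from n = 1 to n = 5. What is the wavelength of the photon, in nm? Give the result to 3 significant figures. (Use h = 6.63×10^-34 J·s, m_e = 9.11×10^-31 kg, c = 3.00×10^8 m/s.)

E_1 = h²/(8m_eL²) = 5.817×10^-19 J, so ΔE = (5² − 1²)E_1 = 1.396×10^-17 J.
λ = hc/ΔE = (6.63×10^-34·3.00×10^8)/1.396×10^-17 = 1.42×10^-8 m = 14.2 nm.

λ = 14.2 nm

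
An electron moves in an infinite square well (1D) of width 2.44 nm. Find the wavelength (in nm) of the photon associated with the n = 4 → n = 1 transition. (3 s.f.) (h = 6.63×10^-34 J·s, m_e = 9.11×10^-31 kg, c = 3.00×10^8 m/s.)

E_1 = h²/(8m_eL²) = 1.013×10^-20 J, so ΔE = (4² − 1²)E_1 = 1.520×10^-19 J.
λ = hc/ΔE = (6.63×10^-34·3.00×10^8)/1.520×10^-19 = 1.31×10^-6 m = 1.31×10^3 nm.

λ = 1.31×10^3 nm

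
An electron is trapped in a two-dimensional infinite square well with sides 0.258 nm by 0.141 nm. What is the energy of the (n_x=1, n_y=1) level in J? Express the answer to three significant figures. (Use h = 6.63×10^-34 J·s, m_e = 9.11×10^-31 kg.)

E = 3.94×10^-18 J

For a 2D rectangular well E = (h²/8m_e)·Σ n_i²/L_i² = (6.63×10^-34)²/(8·9.11×10^-31) · [1²/(0.258 nm)² + 1²/(0.141 nm)²].
Evaluating gives E = 3.94×10^-18 J.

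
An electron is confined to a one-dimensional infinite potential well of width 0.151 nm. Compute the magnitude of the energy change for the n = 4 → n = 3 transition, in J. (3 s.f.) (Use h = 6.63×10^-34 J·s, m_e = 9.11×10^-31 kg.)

E_1 = h²/(8m_eL²) = 2.645×10^-18 J.
|ΔE| = |4² − 3²|·E_1 = 7·2.645×10^-18 J = 1.85×10^-17 J.

|ΔE| = 1.85×10^-17 J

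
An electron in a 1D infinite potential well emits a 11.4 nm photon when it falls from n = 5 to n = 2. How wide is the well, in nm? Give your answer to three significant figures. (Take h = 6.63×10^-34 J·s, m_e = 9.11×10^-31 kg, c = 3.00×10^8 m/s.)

L = 0.269 nm

The photon carries ΔE = hc/λ = 6.63×10^-34·3.00×10^8/1.14×10^-8 m = 1.745×10^-17 J.
Since ΔE = (5² − 2²)E_1, E_1 = 8.310×10^-19 J, and L = h/√(8m_eE_1) = 2.69×10^-10 m = 0.269 nm.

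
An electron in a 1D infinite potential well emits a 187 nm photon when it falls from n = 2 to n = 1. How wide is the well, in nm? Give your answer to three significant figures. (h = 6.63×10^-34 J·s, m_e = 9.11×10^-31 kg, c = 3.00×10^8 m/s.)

The photon carries ΔE = hc/λ = 6.63×10^-34·3.00×10^8/1.87×10^-7 m = 1.064×10^-18 J.
Since ΔE = (2² − 1²)E_1, E_1 = 3.547×10^-19 J, and L = h/√(8m_eE_1) = 4.12×10^-10 m = 0.412 nm.

L = 0.412 nm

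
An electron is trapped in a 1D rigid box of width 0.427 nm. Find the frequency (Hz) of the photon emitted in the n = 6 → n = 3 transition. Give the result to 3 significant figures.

f = 1.35×10^16 Hz

E_1 = h²/(8m_eL²) = 3.304×10^-19 J and ΔE = (6² − 3²)E_1 = 8.921×10^-18 J.
f = ΔE/h = 8.921×10^-18/6.626×10^-34 = 1.35×10^16 Hz.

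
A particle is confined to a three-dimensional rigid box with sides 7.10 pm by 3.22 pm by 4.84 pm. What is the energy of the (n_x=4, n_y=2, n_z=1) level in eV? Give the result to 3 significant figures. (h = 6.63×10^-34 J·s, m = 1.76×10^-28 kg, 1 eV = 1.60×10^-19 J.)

E = 1.46×10^3 eV

For a 3D rectangular well E = (h²/8m)·Σ n_i²/L_i² = (6.63×10^-34)²/(8·1.76×10^-28) · [4²/(7.10 pm)² + 2²/(3.22 pm)² + 1²/(4.84 pm)²].
Evaluating gives E = 2.329×10^-16 J = 1.46×10^3 eV.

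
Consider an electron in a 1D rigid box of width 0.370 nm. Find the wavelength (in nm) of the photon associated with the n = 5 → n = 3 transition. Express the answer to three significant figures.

E_1 = h²/(8m_eL²) = 4.401×10^-19 J, so ΔE = (5² − 3²)E_1 = 7.042×10^-18 J.
λ = hc/ΔE = (6.626×10^-34·2.998×10^8)/7.042×10^-18 = 2.82×10^-8 m = 28.2 nm.

λ = 28.2 nm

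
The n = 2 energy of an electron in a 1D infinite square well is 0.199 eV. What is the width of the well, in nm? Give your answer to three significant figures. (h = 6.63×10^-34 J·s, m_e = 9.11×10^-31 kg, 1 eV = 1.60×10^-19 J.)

From E_n = n²h²/(8m_eL²), L = n·h/√(8m_eE_n).
E_2 = 0.199 eV = 3.184×10^-20 J, so L = 2·6.63×10^-34/√(8·9.11×10^-31·3.184×10^-20) = 2.75×10^-9 m = 2.75 nm.

L = 2.75 nm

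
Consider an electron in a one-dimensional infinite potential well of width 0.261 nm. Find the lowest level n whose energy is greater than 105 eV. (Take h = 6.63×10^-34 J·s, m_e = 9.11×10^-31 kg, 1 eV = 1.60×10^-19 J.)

n = 5

E_1 = h²/(8m_eL²) = 8.854×10^-19 J = 5.534 eV.
Need n² > 105/5.534 = 18.97, i.e. n > 4.355.
The smallest integer satisfying this is n = 5.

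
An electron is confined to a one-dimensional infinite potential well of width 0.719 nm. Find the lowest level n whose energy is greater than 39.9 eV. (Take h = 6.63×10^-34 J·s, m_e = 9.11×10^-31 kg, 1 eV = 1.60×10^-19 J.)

E_1 = h²/(8m_eL²) = 1.167×10^-19 J = 0.7294 eV.
Need n² > 39.9/0.7294 = 54.70, i.e. n > 7.396.
The smallest integer satisfying this is n = 8.

n = 8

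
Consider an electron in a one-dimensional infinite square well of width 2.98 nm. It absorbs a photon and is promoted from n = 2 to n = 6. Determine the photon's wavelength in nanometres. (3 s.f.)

E_1 = h²/(8m_eL²) = 6.784×10^-21 J, so ΔE = (6² − 2²)E_1 = 2.171×10^-19 J.
λ = hc/ΔE = (6.626×10^-34·2.998×10^8)/2.171×10^-19 = 9.15×10^-7 m = 915 nm.

λ = 915 nm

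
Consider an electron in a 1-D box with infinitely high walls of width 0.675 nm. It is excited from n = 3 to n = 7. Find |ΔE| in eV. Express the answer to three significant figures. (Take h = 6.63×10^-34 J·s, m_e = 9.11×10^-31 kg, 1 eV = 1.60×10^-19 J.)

|ΔE| = 33.1 eV

E_1 = h²/(8m_eL²) = 1.324×10^-19 J.
|ΔE| = |3² − 7²|·E_1 = 40·1.324×10^-19 J = 5.296×10^-18 J = 33.1 eV.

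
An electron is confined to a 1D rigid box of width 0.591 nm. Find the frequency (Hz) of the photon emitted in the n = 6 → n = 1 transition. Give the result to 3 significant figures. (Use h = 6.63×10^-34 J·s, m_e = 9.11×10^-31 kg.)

f = 9.12×10^15 Hz

E_1 = h²/(8m_eL²) = 1.727×10^-19 J and ΔE = (6² − 1²)E_1 = 6.045×10^-18 J.
f = ΔE/h = 6.045×10^-18/6.63×10^-34 = 9.12×10^15 Hz.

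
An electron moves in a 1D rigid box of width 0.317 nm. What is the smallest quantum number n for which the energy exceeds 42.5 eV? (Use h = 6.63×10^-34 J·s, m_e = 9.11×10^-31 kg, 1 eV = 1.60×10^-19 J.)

E_1 = h²/(8m_eL²) = 6.002×10^-19 J = 3.751 eV.
Need n² > 42.5/3.751 = 11.33, i.e. n > 3.366.
The smallest integer satisfying this is n = 4.

n = 4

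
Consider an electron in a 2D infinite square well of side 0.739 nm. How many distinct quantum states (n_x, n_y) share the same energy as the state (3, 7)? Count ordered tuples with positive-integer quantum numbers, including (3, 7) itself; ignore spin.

The level has n_x² + n_y² = 58. The ordered positive-integer solutions are (3, 7), (7, 3).
That gives 2 states.

degeneracy = 2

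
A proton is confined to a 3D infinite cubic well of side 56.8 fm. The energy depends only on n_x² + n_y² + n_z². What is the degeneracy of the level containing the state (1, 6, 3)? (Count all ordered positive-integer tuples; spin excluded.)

The level has n_x² + n_y² + n_z² = 46. The ordered positive-integer solutions are (1, 3, 6), (1, 6, 3), (3, 1, 6), (3, 6, 1), (6, 1, 3), (6, 3, 1).
That gives 6 states.

degeneracy = 6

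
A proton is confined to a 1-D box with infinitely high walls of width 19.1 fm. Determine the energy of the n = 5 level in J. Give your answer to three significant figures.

E_5 = 2.25×10^-12 J

For an infinite well E_n = n²h²/(8m_pL²), so E_1 = h²/(8m_pL²) = (6.626×10^-34)²/(8·1.673×10^-27·(1.91×10^-14 m)²) = 8.992×10^-14 J.
Then E_5 = 5²·E_1 = 25·8.992×10^-14 J = 2.25×10^-12 J.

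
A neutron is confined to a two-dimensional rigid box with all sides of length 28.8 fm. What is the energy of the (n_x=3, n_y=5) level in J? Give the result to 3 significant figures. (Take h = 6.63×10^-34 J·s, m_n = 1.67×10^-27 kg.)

For a 2D rectangular well E = (h²/8m_n)·Σ n_i²/L_i² = (6.63×10^-34)²/(8·1.67×10^-27) · [3²/(28.8 fm)² + 5²/(28.8 fm)²].
Evaluating gives E = 1.35×10^-12 J.

E = 1.35×10^-12 J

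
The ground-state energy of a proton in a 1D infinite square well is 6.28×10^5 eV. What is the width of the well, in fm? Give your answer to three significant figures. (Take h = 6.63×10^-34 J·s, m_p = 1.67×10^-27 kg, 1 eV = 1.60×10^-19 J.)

L = 18.1 fm

From E_n = n²h²/(8m_pL²), L = n·h/√(8m_pE_n).
E_1 = 6.28×10^5 eV = 1.005×10^-13 J, so L = 1·6.63×10^-34/√(8·1.67×10^-27·1.005×10^-13) = 1.81×10^-14 m = 18.1 fm.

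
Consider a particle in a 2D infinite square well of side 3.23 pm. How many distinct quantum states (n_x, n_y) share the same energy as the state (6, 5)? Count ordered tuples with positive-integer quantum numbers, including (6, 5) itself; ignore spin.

The level has n_x² + n_y² = 61. The ordered positive-integer solutions are (5, 6), (6, 5).
That gives 2 states.

degeneracy = 2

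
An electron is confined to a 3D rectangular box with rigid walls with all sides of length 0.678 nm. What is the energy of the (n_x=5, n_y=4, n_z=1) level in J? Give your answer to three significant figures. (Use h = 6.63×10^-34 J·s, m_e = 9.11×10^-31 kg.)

For a 3D rectangular well E = (h²/8m_e)·Σ n_i²/L_i² = (6.63×10^-34)²/(8·9.11×10^-31) · [5²/(0.678 nm)² + 4²/(0.678 nm)² + 1²/(0.678 nm)²].
Evaluating gives E = 5.51×10^-18 J.

E = 5.51×10^-18 J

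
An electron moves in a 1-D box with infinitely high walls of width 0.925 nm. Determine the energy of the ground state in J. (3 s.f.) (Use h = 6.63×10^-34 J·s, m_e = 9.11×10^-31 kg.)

E_1 = 7.05×10^-20 J

For an infinite well E_n = n²h²/(8m_eL²), so E_1 = h²/(8m_eL²) = (6.63×10^-34)²/(8·9.11×10^-31·(9.25×10^-10 m)²) = 7.049×10^-20 J.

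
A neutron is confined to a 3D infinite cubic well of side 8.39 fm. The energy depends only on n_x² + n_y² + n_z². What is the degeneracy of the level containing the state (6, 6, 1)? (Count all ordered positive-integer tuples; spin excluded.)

The level has n_x² + n_y² + n_z² = 73. The ordered positive-integer solutions are (1, 6, 6), (6, 1, 6), (6, 6, 1).
That gives 3 states.

degeneracy = 3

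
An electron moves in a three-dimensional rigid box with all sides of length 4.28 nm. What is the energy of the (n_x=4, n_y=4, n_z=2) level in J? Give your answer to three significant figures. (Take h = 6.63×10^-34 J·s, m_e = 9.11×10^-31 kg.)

E = 1.19×10^-19 J

For a 3D rectangular well E = (h²/8m_e)·Σ n_i²/L_i² = (6.63×10^-34)²/(8·9.11×10^-31) · [4²/(4.28 nm)² + 4²/(4.28 nm)² + 2²/(4.28 nm)²].
Evaluating gives E = 1.19×10^-19 J.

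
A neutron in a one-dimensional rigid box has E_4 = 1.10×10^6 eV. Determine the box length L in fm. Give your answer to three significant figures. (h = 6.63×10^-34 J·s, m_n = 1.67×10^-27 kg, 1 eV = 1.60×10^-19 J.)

From E_n = n²h²/(8m_nL²), L = n·h/√(8m_nE_n).
E_4 = 1.10×10^6 eV = 1.760×10^-13 J, so L = 4·6.63×10^-34/√(8·1.67×10^-27·1.760×10^-13) = 5.47×10^-14 m = 54.7 fm.

L = 54.7 fm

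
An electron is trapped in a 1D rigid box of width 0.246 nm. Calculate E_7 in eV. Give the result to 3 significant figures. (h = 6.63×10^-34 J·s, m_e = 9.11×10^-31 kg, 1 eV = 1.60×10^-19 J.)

For an infinite well E_n = n²h²/(8m_eL²), so E_1 = h²/(8m_eL²) = (6.63×10^-34)²/(8·9.11×10^-31·(2.46×10^-10 m)²) = 9.967×10^-19 J.
Then E_7 = 7²·E_1 = 49·9.967×10^-19 J = 4.884×10^-17 J.
Converting, E_7 = 4.884×10^-17 J / (1.60×10^-19 J/eV) = 305 eV.

E_7 = 305 eV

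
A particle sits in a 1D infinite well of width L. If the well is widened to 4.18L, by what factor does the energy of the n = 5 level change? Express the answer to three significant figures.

E_n ∝ 1/L², so the energy scales by 1/4.18² = 0.0572.

0.0572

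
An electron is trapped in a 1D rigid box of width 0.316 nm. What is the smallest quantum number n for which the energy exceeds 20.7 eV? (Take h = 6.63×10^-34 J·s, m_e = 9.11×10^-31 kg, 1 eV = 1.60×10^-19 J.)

E_1 = h²/(8m_eL²) = 6.040×10^-19 J = 3.775 eV.
Need n² > 20.7/3.775 = 5.483, i.e. n > 2.342.
The smallest integer satisfying this is n = 3.

n = 3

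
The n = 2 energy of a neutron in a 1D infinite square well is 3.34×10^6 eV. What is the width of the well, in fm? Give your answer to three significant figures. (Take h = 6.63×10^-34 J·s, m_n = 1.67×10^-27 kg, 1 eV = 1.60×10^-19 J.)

From E_n = n²h²/(8m_nL²), L = n·h/√(8m_nE_n).
E_2 = 3.34×10^6 eV = 5.344×10^-13 J, so L = 2·6.63×10^-34/√(8·1.67×10^-27·5.344×10^-13) = 1.57×10^-14 m = 15.7 fm.

L = 15.7 fm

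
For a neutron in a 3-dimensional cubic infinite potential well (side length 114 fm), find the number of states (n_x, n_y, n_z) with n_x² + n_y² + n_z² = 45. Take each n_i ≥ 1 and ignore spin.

degeneracy = 6

The level has n_x² + n_y² + n_z² = 45. The ordered positive-integer solutions are (2, 4, 5), (2, 5, 4), (4, 2, 5), (4, 5, 2), (5, 2, 4), (5, 4, 2).
That gives 6 states.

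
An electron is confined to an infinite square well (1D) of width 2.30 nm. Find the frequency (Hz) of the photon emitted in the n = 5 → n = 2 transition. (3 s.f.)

E_1 = h²/(8m_eL²) = 1.139×10^-20 J and ΔE = (5² − 2²)E_1 = 2.392×10^-19 J.
f = ΔE/h = 2.392×10^-19/6.626×10^-34 = 3.61×10^14 Hz.

f = 3.61×10^14 Hz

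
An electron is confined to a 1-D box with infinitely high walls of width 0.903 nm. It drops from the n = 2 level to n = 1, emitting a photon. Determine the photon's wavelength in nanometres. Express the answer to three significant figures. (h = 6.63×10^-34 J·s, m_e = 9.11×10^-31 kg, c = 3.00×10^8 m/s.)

E_1 = h²/(8m_eL²) = 7.397×10^-20 J, so ΔE = (2² − 1²)E_1 = 2.219×10^-19 J.
λ = hc/ΔE = (6.63×10^-34·3.00×10^8)/2.219×10^-19 = 8.96×10^-7 m = 896 nm.

λ = 896 nm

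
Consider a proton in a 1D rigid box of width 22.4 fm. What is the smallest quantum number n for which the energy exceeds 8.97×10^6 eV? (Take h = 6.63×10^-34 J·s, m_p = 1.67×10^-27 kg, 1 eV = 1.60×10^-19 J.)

n = 5

E_1 = h²/(8m_pL²) = 6.557×10^-14 J = 4.098×10^5 eV.
Need n² > 8.97×10^6/4.098×10^5 = 21.89, i.e. n > 4.679.
The smallest integer satisfying this is n = 5.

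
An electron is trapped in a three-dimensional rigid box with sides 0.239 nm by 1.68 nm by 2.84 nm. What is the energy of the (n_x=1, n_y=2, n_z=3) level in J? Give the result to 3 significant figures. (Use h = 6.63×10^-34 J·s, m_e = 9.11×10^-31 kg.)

For a 3D rectangular well E = (h²/8m_e)·Σ n_i²/L_i² = (6.63×10^-34)²/(8·9.11×10^-31) · [1²/(0.239 nm)² + 2²/(1.68 nm)² + 3²/(2.84 nm)²].
Evaluating gives E = 1.21×10^-18 J.

E = 1.21×10^-18 J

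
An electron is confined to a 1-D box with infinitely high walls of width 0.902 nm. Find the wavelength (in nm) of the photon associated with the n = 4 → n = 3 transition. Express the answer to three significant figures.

λ = 383 nm

E_1 = h²/(8m_eL²) = 7.405×10^-20 J, so ΔE = (4² − 3²)E_1 = 5.184×10^-19 J.
λ = hc/ΔE = (6.626×10^-34·2.998×10^8)/5.184×10^-19 = 3.83×10^-7 m = 383 nm.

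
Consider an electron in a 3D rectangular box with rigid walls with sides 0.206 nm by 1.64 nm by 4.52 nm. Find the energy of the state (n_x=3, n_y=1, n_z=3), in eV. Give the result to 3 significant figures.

For a 3D rectangular well E = (h²/8m_e)·Σ n_i²/L_i² = (6.626×10^-34)²/(8·9.109×10^-31) · [3²/(0.206 nm)² + 1²/(1.64 nm)² + 3²/(4.52 nm)²].
Evaluating gives E = 1.283×10^-17 J = 80.1 eV.

E = 80.1 eV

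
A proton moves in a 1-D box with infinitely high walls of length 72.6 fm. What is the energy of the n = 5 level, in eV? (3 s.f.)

For an infinite well E_n = n²h²/(8m_pL²), so E_1 = h²/(8m_pL²) = (6.626×10^-34)²/(8·1.673×10^-27·(7.26×10^-14 m)²) = 6.224×10^-15 J.
Then E_5 = 5²·E_1 = 25·6.224×10^-15 J = 1.556×10^-13 J.
Converting, E_5 = 1.556×10^-13 J / (1.602×10^-19 J/eV) = 9.71×10^5 eV.

E_5 = 9.71×10^5 eV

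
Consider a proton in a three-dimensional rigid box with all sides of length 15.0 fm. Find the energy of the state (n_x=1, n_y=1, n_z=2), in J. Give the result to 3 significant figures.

E = 8.75×10^-13 J

For a 3D rectangular well E = (h²/8m_p)·Σ n_i²/L_i² = (6.626×10^-34)²/(8·1.673×10^-27) · [1²/(15.0 fm)² + 1²/(15.0 fm)² + 2²/(15.0 fm)²].
Evaluating gives E = 8.75×10^-13 J.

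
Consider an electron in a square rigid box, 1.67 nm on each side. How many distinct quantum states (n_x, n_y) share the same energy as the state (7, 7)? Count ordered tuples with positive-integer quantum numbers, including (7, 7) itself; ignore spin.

degeneracy = 1

The level has n_x² + n_y² = 98. The ordered positive-integer solutions are (7, 7).
That gives 1 state.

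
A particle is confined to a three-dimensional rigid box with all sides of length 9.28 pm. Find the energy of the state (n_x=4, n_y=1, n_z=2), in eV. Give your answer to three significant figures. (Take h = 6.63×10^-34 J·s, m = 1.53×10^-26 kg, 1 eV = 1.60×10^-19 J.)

E = 5.47 eV

For a 3D rectangular well E = (h²/8m)·Σ n_i²/L_i² = (6.63×10^-34)²/(8·1.53×10^-26) · [4²/(9.28 pm)² + 1²/(9.28 pm)² + 2²/(9.28 pm)²].
Evaluating gives E = 8.757×10^-19 J = 5.47 eV.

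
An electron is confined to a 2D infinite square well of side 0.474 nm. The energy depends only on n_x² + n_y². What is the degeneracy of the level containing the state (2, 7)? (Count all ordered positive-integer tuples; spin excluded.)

degeneracy = 2

The level has n_x² + n_y² = 53. The ordered positive-integer solutions are (2, 7), (7, 2).
That gives 2 states.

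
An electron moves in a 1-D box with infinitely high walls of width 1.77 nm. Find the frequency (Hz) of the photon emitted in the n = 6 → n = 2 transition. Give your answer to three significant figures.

f = 9.29×10^14 Hz

E_1 = h²/(8m_eL²) = 1.923×10^-20 J and ΔE = (6² − 2²)E_1 = 6.154×10^-19 J.
f = ΔE/h = 6.154×10^-19/6.626×10^-34 = 9.29×10^14 Hz.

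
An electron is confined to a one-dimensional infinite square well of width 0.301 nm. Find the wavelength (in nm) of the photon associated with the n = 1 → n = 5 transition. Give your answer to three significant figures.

E_1 = h²/(8m_eL²) = 6.650×10^-19 J, so ΔE = (5² − 1²)E_1 = 1.596×10^-17 J.
λ = hc/ΔE = (6.626×10^-34·2.998×10^8)/1.596×10^-17 = 1.24×10^-8 m = 12.4 nm.

λ = 12.4 nm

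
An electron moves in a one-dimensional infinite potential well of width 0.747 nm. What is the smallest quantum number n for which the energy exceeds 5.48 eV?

E_1 = h²/(8m_eL²) = 1.080×10^-19 J = 0.6742 eV.
Need n² > 5.48/0.6742 = 8.128, i.e. n > 2.851.
The smallest integer satisfying this is n = 3.

n = 3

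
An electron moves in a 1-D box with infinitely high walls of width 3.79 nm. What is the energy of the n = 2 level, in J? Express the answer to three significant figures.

E_2 = 1.68×10^-20 J

For an infinite well E_n = n²h²/(8m_eL²), so E_1 = h²/(8m_eL²) = (6.626×10^-34)²/(8·9.109×10^-31·(3.79×10^-9 m)²) = 4.194×10^-21 J.
Then E_2 = 2²·E_1 = 4·4.194×10^-21 J = 1.68×10^-20 J.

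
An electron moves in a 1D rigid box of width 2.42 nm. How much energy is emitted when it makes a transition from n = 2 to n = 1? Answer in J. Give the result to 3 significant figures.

|ΔE| = 3.09×10^-20 J

E_1 = h²/(8m_eL²) = 1.029×10^-20 J.
|ΔE| = |2² − 1²|·E_1 = 3·1.029×10^-20 J = 3.09×10^-20 J.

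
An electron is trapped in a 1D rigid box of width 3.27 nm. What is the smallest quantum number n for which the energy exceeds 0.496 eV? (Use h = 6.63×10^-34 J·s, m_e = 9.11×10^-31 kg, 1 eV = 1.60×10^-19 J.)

E_1 = h²/(8m_eL²) = 5.641×10^-21 J = 0.03526 eV.
Need n² > 0.496/0.03526 = 14.07, i.e. n > 3.751.
The smallest integer satisfying this is n = 4.

n = 4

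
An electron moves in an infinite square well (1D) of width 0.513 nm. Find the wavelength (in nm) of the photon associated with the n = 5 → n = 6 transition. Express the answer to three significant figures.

λ = 78.9 nm

E_1 = h²/(8m_eL²) = 2.289×10^-19 J, so ΔE = (6² − 5²)E_1 = 2.518×10^-18 J.
λ = hc/ΔE = (6.626×10^-34·2.998×10^8)/2.518×10^-18 = 7.89×10^-8 m = 78.9 nm.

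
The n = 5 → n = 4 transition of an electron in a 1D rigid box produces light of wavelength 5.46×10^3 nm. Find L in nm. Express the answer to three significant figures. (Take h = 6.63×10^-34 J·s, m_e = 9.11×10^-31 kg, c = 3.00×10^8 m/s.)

The photon carries ΔE = hc/λ = 6.63×10^-34·3.00×10^8/5.46×10^-6 m = 3.643×10^-20 J.
Since ΔE = (5² − 4²)E_1, E_1 = 4.048×10^-21 J, and L = h/√(8m_eE_1) = 3.86×10^-9 m = 3.86 nm.

L = 3.86 nm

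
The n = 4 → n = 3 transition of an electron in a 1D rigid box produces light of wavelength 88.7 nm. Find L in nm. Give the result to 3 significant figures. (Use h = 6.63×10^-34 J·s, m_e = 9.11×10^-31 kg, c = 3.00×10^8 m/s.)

L = 0.434 nm

The photon carries ΔE = hc/λ = 6.63×10^-34·3.00×10^8/8.87×10^-8 m = 2.242×10^-18 J.
Since ΔE = (4² − 3²)E_1, E_1 = 3.203×10^-19 J, and L = h/√(8m_eE_1) = 4.34×10^-10 m = 0.434 nm.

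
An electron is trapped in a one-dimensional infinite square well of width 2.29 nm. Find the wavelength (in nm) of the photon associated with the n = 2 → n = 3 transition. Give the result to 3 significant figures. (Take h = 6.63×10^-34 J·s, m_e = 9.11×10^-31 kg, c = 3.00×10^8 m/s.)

E_1 = h²/(8m_eL²) = 1.150×10^-20 J, so ΔE = (3² − 2²)E_1 = 5.750×10^-20 J.
λ = hc/ΔE = (6.63×10^-34·3.00×10^8)/5.750×10^-20 = 3.46×10^-6 m = 3.46×10^3 nm.

λ = 3.46×10^3 nm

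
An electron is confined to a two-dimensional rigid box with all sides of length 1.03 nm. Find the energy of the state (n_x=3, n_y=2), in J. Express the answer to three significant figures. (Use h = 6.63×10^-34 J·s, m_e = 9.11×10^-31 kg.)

E = 7.39×10^-19 J

For a 2D rectangular well E = (h²/8m_e)·Σ n_i²/L_i² = (6.63×10^-34)²/(8·9.11×10^-31) · [3²/(1.03 nm)² + 2²/(1.03 nm)²].
Evaluating gives E = 7.39×10^-19 J.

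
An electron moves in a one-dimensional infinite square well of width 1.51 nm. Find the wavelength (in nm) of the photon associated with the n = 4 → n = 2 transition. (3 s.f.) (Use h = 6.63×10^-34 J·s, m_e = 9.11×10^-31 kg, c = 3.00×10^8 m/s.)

λ = 627 nm

E_1 = h²/(8m_eL²) = 2.645×10^-20 J, so ΔE = (4² − 2²)E_1 = 3.174×10^-19 J.
λ = hc/ΔE = (6.63×10^-34·3.00×10^8)/3.174×10^-19 = 6.27×10^-7 m = 627 nm.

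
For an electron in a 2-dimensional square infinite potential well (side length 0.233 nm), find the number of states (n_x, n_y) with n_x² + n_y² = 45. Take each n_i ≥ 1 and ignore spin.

The level has n_x² + n_y² = 45. The ordered positive-integer solutions are (3, 6), (6, 3).
That gives 2 states.

degeneracy = 2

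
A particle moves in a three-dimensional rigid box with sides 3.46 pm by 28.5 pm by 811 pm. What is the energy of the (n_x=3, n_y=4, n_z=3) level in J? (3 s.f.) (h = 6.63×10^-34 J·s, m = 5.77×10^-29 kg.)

E = 7.35×10^-16 J

For a 3D rectangular well E = (h²/8m)·Σ n_i²/L_i² = (6.63×10^-34)²/(8·5.77×10^-29) · [3²/(3.46 pm)² + 4²/(28.5 pm)² + 3²/(811 pm)²].
Evaluating gives E = 7.35×10^-16 J.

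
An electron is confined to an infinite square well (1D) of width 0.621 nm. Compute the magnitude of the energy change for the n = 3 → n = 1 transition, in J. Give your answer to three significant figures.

|ΔE| = 1.25×10^-18 J

E_1 = h²/(8m_eL²) = 1.562×10^-19 J.
|ΔE| = |3² − 1²|·E_1 = 8·1.562×10^-19 J = 1.25×10^-18 J.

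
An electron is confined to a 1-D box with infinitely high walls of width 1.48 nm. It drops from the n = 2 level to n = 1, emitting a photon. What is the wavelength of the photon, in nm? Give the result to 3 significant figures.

E_1 = h²/(8m_eL²) = 2.751×10^-20 J, so ΔE = (2² − 1²)E_1 = 8.253×10^-20 J.
λ = hc/ΔE = (6.626×10^-34·2.998×10^8)/8.253×10^-20 = 2.41×10^-6 m = 2.41×10^3 nm.

λ = 2.41×10^3 nm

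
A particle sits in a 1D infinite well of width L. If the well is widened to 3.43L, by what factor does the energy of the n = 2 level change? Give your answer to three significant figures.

0.0850

E_n ∝ 1/L², so the energy scales by 1/3.43² = 0.0850.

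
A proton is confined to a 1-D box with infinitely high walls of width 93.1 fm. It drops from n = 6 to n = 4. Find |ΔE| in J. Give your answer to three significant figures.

|ΔE| = 7.57×10^-14 J

E_1 = h²/(8m_pL²) = 3.785×10^-15 J.
|ΔE| = |6² − 4²|·E_1 = 20·3.785×10^-15 J = 7.57×10^-14 J.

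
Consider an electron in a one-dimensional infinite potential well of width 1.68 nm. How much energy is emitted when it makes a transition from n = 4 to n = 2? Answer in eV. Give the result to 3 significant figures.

|ΔE| = 1.60 eV

E_1 = h²/(8m_eL²) = 2.135×10^-20 J.
|ΔE| = |4² − 2²|·E_1 = 12·2.135×10^-20 J = 2.562×10^-19 J = 1.60 eV.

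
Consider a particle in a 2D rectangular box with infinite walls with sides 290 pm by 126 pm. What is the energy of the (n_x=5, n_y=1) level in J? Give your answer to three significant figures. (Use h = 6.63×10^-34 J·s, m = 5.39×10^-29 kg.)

For a 2D rectangular well E = (h²/8m)·Σ n_i²/L_i² = (6.63×10^-34)²/(8·5.39×10^-29) · [5²/(290 pm)² + 1²/(126 pm)²].
Evaluating gives E = 3.67×10^-19 J.

E = 3.67×10^-19 J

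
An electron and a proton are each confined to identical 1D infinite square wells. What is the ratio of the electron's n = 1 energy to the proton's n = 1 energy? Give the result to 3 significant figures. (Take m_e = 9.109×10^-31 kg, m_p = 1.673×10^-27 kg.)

1.84×10^3

E_n ∝ 1/m at fixed n and L, so the ratio is m_p/m_e = 1.673×10^-27/9.109×10^-31 = 1.84×10^3.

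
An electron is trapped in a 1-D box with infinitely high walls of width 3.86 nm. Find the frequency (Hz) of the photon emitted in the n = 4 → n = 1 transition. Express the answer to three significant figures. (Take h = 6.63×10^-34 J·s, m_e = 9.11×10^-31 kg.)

f = 9.16×10^13 Hz

E_1 = h²/(8m_eL²) = 4.048×10^-21 J and ΔE = (4² − 1²)E_1 = 6.072×10^-20 J.
f = ΔE/h = 6.072×10^-20/6.63×10^-34 = 9.16×10^13 Hz.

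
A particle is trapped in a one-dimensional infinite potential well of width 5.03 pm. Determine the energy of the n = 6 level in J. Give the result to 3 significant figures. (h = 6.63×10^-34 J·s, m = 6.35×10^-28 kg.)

E_6 = 1.23×10^-16 J

For an infinite well E_n = n²h²/(8mL²), so E_1 = h²/(8mL²) = (6.63×10^-34)²/(8·6.35×10^-28·(5.03×10^-12 m)²) = 3.420×10^-18 J.
Then E_6 = 6²·E_1 = 36·3.420×10^-18 J = 1.23×10^-16 J.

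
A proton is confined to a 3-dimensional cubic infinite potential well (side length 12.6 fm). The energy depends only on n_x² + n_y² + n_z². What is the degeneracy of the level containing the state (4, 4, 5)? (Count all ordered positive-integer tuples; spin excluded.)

The level has n_x² + n_y² + n_z² = 57. The ordered positive-integer solutions are (2, 2, 7), (2, 7, 2), (4, 4, 5), (4, 5, 4), (5, 4, 4), (7, 2, 2).
That gives 6 states.

degeneracy = 6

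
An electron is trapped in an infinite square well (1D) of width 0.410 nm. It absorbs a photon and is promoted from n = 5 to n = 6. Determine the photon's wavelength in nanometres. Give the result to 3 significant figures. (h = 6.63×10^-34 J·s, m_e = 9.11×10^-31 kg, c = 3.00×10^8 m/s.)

λ = 50.4 nm

E_1 = h²/(8m_eL²) = 3.588×10^-19 J, so ΔE = (6² − 5²)E_1 = 3.947×10^-18 J.
λ = hc/ΔE = (6.63×10^-34·3.00×10^8)/3.947×10^-18 = 5.04×10^-8 m = 50.4 nm.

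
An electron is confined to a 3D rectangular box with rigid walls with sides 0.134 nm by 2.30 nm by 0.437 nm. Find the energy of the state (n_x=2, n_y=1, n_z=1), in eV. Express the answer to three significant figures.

For a 3D rectangular well E = (h²/8m_e)·Σ n_i²/L_i² = (6.626×10^-34)²/(8·9.109×10^-31) · [2²/(0.134 nm)² + 1²/(2.30 nm)² + 1²/(0.437 nm)²].
Evaluating gives E = 1.375×10^-17 J = 85.8 eV.

E = 85.8 eV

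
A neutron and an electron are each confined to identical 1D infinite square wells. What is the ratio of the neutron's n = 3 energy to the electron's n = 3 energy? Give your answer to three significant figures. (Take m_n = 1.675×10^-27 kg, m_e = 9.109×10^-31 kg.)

5.44×10^-4

E_n ∝ 1/m at fixed n and L, so the ratio is m_e/m_n = 9.109×10^-31/1.675×10^-27 = 5.44×10^-4.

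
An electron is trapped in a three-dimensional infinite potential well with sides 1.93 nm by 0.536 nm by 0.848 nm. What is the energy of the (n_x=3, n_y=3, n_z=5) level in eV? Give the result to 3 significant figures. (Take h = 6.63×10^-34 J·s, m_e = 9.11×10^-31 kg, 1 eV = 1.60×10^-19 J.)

E = 25.8 eV

For a 3D rectangular well E = (h²/8m_e)·Σ n_i²/L_i² = (6.63×10^-34)²/(8·9.11×10^-31) · [3²/(1.93 nm)² + 3²/(0.536 nm)² + 5²/(0.848 nm)²].
Evaluating gives E = 4.132×10^-18 J = 25.8 eV.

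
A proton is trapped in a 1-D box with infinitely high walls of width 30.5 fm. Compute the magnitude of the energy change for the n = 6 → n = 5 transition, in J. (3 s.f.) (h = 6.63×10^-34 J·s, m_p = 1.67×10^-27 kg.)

E_1 = h²/(8m_pL²) = 3.537×10^-14 J.
|ΔE| = |6² − 5²|·E_1 = 11·3.537×10^-14 J = 3.89×10^-13 J.

|ΔE| = 3.89×10^-13 J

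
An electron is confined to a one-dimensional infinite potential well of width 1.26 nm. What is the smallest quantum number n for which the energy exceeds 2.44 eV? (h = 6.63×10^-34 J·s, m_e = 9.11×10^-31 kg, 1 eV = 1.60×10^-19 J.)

E_1 = h²/(8m_eL²) = 3.799×10^-20 J = 0.2374 eV.
Need n² > 2.44/0.2374 = 10.28, i.e. n > 3.206.
The smallest integer satisfying this is n = 4.

n = 4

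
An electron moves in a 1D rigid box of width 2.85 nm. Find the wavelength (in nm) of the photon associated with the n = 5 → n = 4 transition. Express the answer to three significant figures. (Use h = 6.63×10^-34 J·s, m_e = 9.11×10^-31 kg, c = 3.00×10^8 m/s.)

λ = 2.98×10^3 nm

E_1 = h²/(8m_eL²) = 7.426×10^-21 J, so ΔE = (5² − 4²)E_1 = 6.683×10^-20 J.
λ = hc/ΔE = (6.63×10^-34·3.00×10^8)/6.683×10^-20 = 2.98×10^-6 m = 2.98×10^3 nm.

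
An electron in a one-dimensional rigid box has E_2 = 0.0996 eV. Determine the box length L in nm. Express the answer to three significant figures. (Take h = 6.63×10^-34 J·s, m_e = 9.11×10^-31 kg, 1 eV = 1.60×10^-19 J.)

L = 3.89 nm

From E_n = n²h²/(8m_eL²), L = n·h/√(8m_eE_n).
E_2 = 0.0996 eV = 1.594×10^-20 J, so L = 2·6.63×10^-34/√(8·9.11×10^-31·1.594×10^-20) = 3.89×10^-9 m = 3.89 nm.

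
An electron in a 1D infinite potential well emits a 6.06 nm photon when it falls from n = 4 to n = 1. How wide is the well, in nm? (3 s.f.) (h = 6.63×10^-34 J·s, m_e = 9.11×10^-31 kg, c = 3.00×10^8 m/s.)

L = 0.166 nm

The photon carries ΔE = hc/λ = 6.63×10^-34·3.00×10^8/6.06×10^-9 m = 3.282×10^-17 J.
Since ΔE = (4² − 1²)E_1, E_1 = 2.188×10^-18 J, and L = h/√(8m_eE_1) = 1.66×10^-10 m = 0.166 nm.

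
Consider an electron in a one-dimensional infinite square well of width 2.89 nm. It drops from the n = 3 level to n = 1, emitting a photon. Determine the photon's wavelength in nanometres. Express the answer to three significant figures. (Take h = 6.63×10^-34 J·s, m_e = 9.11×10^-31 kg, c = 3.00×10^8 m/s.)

λ = 3.44×10^3 nm

E_1 = h²/(8m_eL²) = 7.221×10^-21 J, so ΔE = (3² − 1²)E_1 = 5.777×10^-20 J.
λ = hc/ΔE = (6.63×10^-34·3.00×10^8)/5.777×10^-20 = 3.44×10^-6 m = 3.44×10^3 nm.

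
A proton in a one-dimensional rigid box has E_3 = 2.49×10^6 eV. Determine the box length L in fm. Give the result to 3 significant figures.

L = 27.2 fm

From E_n = n²h²/(8m_pL²), L = n·h/√(8m_pE_n).
E_3 = 2.49×10^6 eV = 3.989×10^-13 J, so L = 3·6.626×10^-34/√(8·1.673×10^-27·3.989×10^-13) = 2.72×10^-14 m = 27.2 fm.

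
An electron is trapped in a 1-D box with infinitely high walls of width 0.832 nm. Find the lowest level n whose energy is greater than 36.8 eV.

n = 9

E_1 = h²/(8m_eL²) = 8.704×10^-20 J = 0.5433 eV.
Need n² > 36.8/0.5433 = 67.73, i.e. n > 8.230.
The smallest integer satisfying this is n = 9.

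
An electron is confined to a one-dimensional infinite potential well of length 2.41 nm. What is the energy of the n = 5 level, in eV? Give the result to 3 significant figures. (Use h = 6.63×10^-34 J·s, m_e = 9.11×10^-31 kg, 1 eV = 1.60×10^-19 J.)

For an infinite well E_n = n²h²/(8m_eL²), so E_1 = h²/(8m_eL²) = (6.63×10^-34)²/(8·9.11×10^-31·(2.41×10^-9 m)²) = 1.038×10^-20 J.
Then E_5 = 5²·E_1 = 25·1.038×10^-20 J = 2.595×10^-19 J.
Converting, E_5 = 2.595×10^-19 J / (1.60×10^-19 J/eV) = 1.62 eV.

E_5 = 1.62 eV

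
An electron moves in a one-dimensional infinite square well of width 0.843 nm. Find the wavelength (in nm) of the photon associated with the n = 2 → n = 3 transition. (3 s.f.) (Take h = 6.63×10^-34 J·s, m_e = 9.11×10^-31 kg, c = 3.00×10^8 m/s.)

λ = 469 nm

E_1 = h²/(8m_eL²) = 8.487×10^-20 J, so ΔE = (3² − 2²)E_1 = 4.243×10^-19 J.
λ = hc/ΔE = (6.63×10^-34·3.00×10^8)/4.243×10^-19 = 4.69×10^-7 m = 469 nm.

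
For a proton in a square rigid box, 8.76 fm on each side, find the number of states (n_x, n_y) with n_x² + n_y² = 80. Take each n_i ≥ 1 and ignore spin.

degeneracy = 2

The level has n_x² + n_y² = 80. The ordered positive-integer solutions are (4, 8), (8, 4).
That gives 2 states.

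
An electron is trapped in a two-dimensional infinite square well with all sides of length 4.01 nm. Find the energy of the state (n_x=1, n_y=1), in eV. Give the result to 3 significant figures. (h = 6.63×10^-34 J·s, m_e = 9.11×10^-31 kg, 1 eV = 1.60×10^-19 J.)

For a 2D rectangular well E = (h²/8m_e)·Σ n_i²/L_i² = (6.63×10^-34)²/(8·9.11×10^-31) · [1²/(4.01 nm)² + 1²/(4.01 nm)²].
Evaluating gives E = 7.502×10^-21 J = 0.0469 eV.

E = 0.0469 eV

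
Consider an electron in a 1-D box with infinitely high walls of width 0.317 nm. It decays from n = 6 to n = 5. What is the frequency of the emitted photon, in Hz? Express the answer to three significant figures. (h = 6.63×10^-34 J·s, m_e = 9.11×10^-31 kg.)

E_1 = h²/(8m_eL²) = 6.002×10^-19 J and ΔE = (6² − 5²)E_1 = 6.602×10^-18 J.
f = ΔE/h = 6.602×10^-18/6.63×10^-34 = 9.96×10^15 Hz.

f = 9.96×10^15 Hz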